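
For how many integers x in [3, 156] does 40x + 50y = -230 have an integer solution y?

gcd(50, 40) = 10  (50 = 1*40 + 10, 40 = 4*10).
Back-substituting, 40*(-1) + 50*(1) = 10.
Scale by -23: particular solution (23, -23); reduce x mod 5: (3, -7).
General solution: x = 3 + 5t, y = -7 - 4t for integer t.
3 ≤ 3 + 5t ≤ 156 gives t ∈ [0, 30], which is 31 values.

31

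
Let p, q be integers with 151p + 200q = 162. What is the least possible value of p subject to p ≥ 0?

62

gcd(200, 151):
  200 = 1×151 + 49
  151 = 3×49 + 4
  49 = 12×4 + 1
  4 = 4×1
so gcd(200, 151) = 1.
1 divides 162, so solutions exist.
Back-substitute for Bézout coefficients:
  1 = 49 - 12×4
  ... = 151×(-49) + 200×(37)
Scale by 162/1 = 162: (p₀, q₀) = (-7938, 5994).
General solution: p = -7938 + 200t, q = 5994 - 151t for integer t.
p ≥ 0: smallest is -7938 mod 200 = 62 (at t = 40), with q = -46.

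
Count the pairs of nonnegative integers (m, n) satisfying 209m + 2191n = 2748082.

6

gcd(2191, 209) = 1  (2191 = 10×209 + 101, 209 = 2×101 + 7, 101 = 14×7 + 3, 7 = 2×3 + 1, 3 = 3×1).
Back-substituting, 209×(629) + 2191×(-60) = 1.
Scale by 2748082: one solution is (1728543578, -164884920). Reduce m mod 2191: (139, 1241).
General: m = 139 + 2191t, n = 1241 - 209t.
m ≥ 0 ⇒ t ≥ 0; n ≥ 0 ⇒ t ≤ 5. So t ∈ [0, 5]: 6 solutions.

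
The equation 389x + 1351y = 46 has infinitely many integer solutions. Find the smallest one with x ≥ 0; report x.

gcd(1351, 389):
  1351 = 3·389 + 184
  389 = 2·184 + 21
  184 = 8·21 + 16
  21 = 1·16 + 5
  16 = 3·5 + 1
  5 = 5·1
so gcd(1351, 389) = 1.
1 divides 46, so solutions exist.
Back-substitute for Bézout coefficients:
  1 = 16 - 3·5
  ... = 389·(-257) + 1351·(74)
Scale by 46/1 = 46: (x₀, y₀) = (-11822, 3404).
General solution: x = -11822 + 1351t, y = 3404 - 389t for integer t.
x ≥ 0: smallest is -11822 mod 1351 = 337 (at t = 9), with y = -97.

337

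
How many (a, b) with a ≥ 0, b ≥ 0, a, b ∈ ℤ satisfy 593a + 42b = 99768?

4

gcd(593, 42) = 1.
By Bézout, 593*(17) + 42*(-240) = 1.
One solution: (12, 2206).
General: a = 12 + 42t, b = 2206 - 593t.
a ≥ 0 ⇒ t ≥ 0; b ≥ 0 ⇒ t ≤ 3. So t ∈ [0, 3]: 4 solutions.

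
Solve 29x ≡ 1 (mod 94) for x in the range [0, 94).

gcd(94, 29) = 1  (94 = 3*29 + 7, 29 = 4*7 + 1, 7 = 7*1).
Back-substituting, 29*(13) + 94*(-4) = 1.
So 29*13 ≡ 1 (mod 94), and 13 mod 94 = 13.

13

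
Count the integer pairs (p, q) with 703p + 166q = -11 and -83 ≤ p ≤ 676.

4

gcd(703, 166) = 1.
By Bézout, 703×(-17) + 166×(72) = 1.
Particular solution: (21, -89).
General solution: p = 21 + 166t, q = -89 - 703t for integer t.
-83 ≤ 21 + 166t ≤ 676 gives t ∈ [0, 3], which is 4 values.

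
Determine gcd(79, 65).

gcd(79, 65):
  79 = 1*65 + 14
  65 = 4*14 + 9
  14 = 1*9 + 5
  9 = 1*5 + 4
  5 = 1*4 + 1
  4 = 4*1
so gcd(79, 65) = 1.

1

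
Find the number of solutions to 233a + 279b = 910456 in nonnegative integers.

gcd(279, 233) = 1  (279 = 1·233 + 46, 233 = 5·46 + 3, 46 = 15·3 + 1, 3 = 3·1).
Back-substituting, 233·(-91) + 279·(76) = 1.
Scale by 910456: one solution is (-82851496, 69194656). Reduce a mod 279: (65, 3209).
General: a = 65 + 279t, b = 3209 - 233t.
a ≥ 0 ⇒ t ≥ 0; b ≥ 0 ⇒ t ≤ 13. So t ∈ [0, 13]: 14 solutions.

14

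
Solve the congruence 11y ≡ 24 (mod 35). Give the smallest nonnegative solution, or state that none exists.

gcd(35, 11):
  35 = 3×11 + 2
  11 = 5×2 + 1
  2 = 2×1
so gcd(35, 11) = 1.
1 divides 24, so solutions exist.
Back-substitute for Bézout coefficients:
  1 = 11 - 5×2
  ... = 11×(16) + 35×(-5)
So 11×(16) ≡ 1 (mod 35); multiply by 24: y ≡ 384 (mod 35).
Smallest nonnegative: y = 384 mod 35 = 34.

34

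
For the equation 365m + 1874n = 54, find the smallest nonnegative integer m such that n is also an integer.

1792

gcd(1874, 365) = 1  (1874 = 5·365 + 49, 365 = 7·49 + 22, 49 = 2·22 + 5, 22 = 4·5 + 2, 5 = 2·2 + 1, 2 = 2·1).
1 divides 54, so solutions exist.
Back-substituting, 365·(-765) + 1874·(149) = 1.
Scale by 54/1 = 54: (m₀, n₀) = (-41310, 8046).
General solution: m = -41310 + 1874t, n = 8046 - 365t for integer t.
m ≥ 0: smallest is -41310 mod 1874 = 1792 (at t = 23), with n = -349.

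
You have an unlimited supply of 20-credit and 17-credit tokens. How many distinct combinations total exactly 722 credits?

2

Need nonnegative integers with 20j + 17k = 722.
gcd(20, 17) = 1, and 20·(6) + 17·(-7) = 1.
So (j₀, k₀) = (4332, -5054); general j = 4332 + 17t, k = -5054 - 20t.
j ≥ 0 ⇒ t ≥ -254; k ≥ 0 ⇒ t ≤ -253. That's 2 values of t.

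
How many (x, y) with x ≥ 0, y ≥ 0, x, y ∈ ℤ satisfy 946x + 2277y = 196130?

1

gcd(2277, 946):
  2277 = 2·946 + 385
  946 = 2·385 + 176
  385 = 2·176 + 33
  176 = 5·33 + 11
  33 = 3·11
so gcd(2277, 946) = 11.
Back-substitute for Bézout coefficients:
  11 = 176 - 5·33
  ... = 946·(65) + 2277·(-27)
Scale by 17830: one solution is (1158950, -481410). Reduce x mod 207: (164, 18).
General: x = 164 + 207t, y = 18 - 86t.
x ≥ 0 ⇒ t ≥ 0; y ≥ 0 ⇒ t ≤ 0. So t ∈ [0, 0]: 1 solution.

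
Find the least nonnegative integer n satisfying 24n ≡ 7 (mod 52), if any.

no solution

gcd(52, 24) = 4.
4 does not divide 7, so the congruence has no solution.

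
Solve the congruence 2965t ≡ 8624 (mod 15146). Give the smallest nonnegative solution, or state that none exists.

gcd(15146, 2965):
  15146 = 5×2965 + 321
  2965 = 9×321 + 76
  321 = 4×76 + 17
  76 = 4×17 + 8
  17 = 2×8 + 1
  8 = 8×1
so gcd(15146, 2965) = 1.
1 divides 8624, so solutions exist.
Back-substitute for Bézout coefficients:
  1 = 17 - 2×8
  ... = 2965×(-1793) + 15146×(351)
So 2965×(-1793) ≡ 1 (mod 15146); multiply by 8624: t ≡ -15462832 (mod 15146).
Smallest nonnegative: t = -15462832 mod 15146 = 1234.

1234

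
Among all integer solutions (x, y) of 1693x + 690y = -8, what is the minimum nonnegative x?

gcd(1693, 690) = 1.
1 divides -8, so solutions exist.
By Bézout, 1693×(97) + 690×(-238) = 1.
Scale by -8/1 = -8: (x₀, y₀) = (-776, 1904).
General solution: x = -776 + 690t, y = 1904 - 1693t for integer t.
x ≥ 0: smallest is -776 mod 690 = 604 (at t = 2), with y = -1482.

604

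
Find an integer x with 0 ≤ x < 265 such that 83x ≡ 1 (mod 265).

182

gcd(265, 83) = 1  (265 = 3*83 + 16, 83 = 5*16 + 3, 16 = 5*3 + 1, 3 = 3*1).
Back-substituting, 83*(-83) + 265*(26) = 1.
So 83*-83 ≡ 1 (mod 265), and -83 mod 265 = 182.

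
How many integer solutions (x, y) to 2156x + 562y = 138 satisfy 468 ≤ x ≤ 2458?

7

gcd(2156, 562):
  2156 = 3·562 + 470
  562 = 1·470 + 92
  470 = 5·92 + 10
  92 = 9·10 + 2
  10 = 5·2
so gcd(2156, 562) = 2.
Back-substitute for Bézout coefficients:
  2 = 92 - 9·10
  ... = 2156·(-55) + 562·(211)
Scale by 69: particular solution (-3795, 14559); reduce x mod 281: (139, -533).
General solution: x = 139 + 281t, y = -533 - 1078t for integer t.
468 ≤ 139 + 281t ≤ 2458 gives t ∈ [2, 8], which is 7 values.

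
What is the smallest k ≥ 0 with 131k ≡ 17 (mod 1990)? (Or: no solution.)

gcd(1990, 131):
  1990 = 15×131 + 25
  131 = 5×25 + 6
  25 = 4×6 + 1
  6 = 6×1
so gcd(1990, 131) = 1.
1 divides 17, so solutions exist.
Back-substitute for Bézout coefficients:
  1 = 25 - 4×6
  ... = 131×(-319) + 1990×(21)
So 131×(-319) ≡ 1 (mod 1990); multiply by 17: k ≡ -5423 (mod 1990).
Smallest nonnegative: k = -5423 mod 1990 = 547.

547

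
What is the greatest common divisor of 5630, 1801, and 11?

1

gcd(5630, 1801) = 1.
gcd(1, 11) = 1.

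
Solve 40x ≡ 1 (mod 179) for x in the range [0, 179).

gcd(179, 40) = 1.
By Bézout, 40*(-85) + 179*(19) = 1.
So 40*-85 ≡ 1 (mod 179), and -85 mod 179 = 94.

94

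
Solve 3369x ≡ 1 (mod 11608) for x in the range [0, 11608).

gcd(11608, 3369):
  11608 = 3×3369 + 1501
  3369 = 2×1501 + 367
  1501 = 4×367 + 33
  367 = 11×33 + 4
  33 = 8×4 + 1
  4 = 4×1
so gcd(11608, 3369) = 1.
Back-substitute for Bézout coefficients:
  1 = 33 - 8×4
  ... = 3369×(-2815) + 11608×(817)
So 3369×-2815 ≡ 1 (mod 11608), and -2815 mod 11608 = 8793.

8793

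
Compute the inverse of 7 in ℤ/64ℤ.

gcd(64, 7) = 1.
By Bézout, 7*(-9) + 64*(1) = 1.
So 7*-9 ≡ 1 (mod 64), and -9 mod 64 = 55.

55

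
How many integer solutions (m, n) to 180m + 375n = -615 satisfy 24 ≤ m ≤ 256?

gcd(375, 180) = 15.
By Bézout, 180×(-2) + 375×(1) = 15.
Particular solution: (7, -5).
General solution: m = 7 + 25t, n = -5 - 12t for integer t.
24 ≤ 7 + 25t ≤ 256 gives t ∈ [1, 9], which is 9 values.

9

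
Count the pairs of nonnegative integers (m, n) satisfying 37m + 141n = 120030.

23

gcd(141, 37) = 1.
By Bézout, 37*(61) + 141*(-16) = 1.
One solution: (123, 819).
General: m = 123 + 141t, n = 819 - 37t.
m ≥ 0 ⇒ t ≥ 0; n ≥ 0 ⇒ t ≤ 22. So t ∈ [0, 22]: 23 solutions.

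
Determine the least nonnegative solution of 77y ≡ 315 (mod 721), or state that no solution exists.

79

gcd(721, 77) = 7  (721 = 9·77 + 28, 77 = 2·28 + 21, 28 = 1·21 + 7, 21 = 3·7).
7 divides 315, so solutions exist.
Back-substituting, 77·(-28) + 721·(3) = 7.
So 77·(-28) ≡ 7 (mod 721); multiply by 45: y ≡ -1260 (mod 103).
Smallest nonnegative: y = -1260 mod 103 = 79.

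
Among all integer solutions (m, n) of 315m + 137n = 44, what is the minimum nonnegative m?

108

gcd(315, 137):
  315 = 2×137 + 41
  137 = 3×41 + 14
  41 = 2×14 + 13
  14 = 1×13 + 1
  13 = 13×1
so gcd(315, 137) = 1.
1 divides 44, so solutions exist.
Back-substitute for Bézout coefficients:
  1 = 14 - 1×13
  ... = 315×(-10) + 137×(23)
Scale by 44/1 = 44: (m₀, n₀) = (-440, 1012).
General solution: m = -440 + 137t, n = 1012 - 315t for integer t.
m ≥ 0: smallest is -440 mod 137 = 108 (at t = 4), with n = -248.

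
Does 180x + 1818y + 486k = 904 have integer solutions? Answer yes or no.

gcd(1818, 180):
  1818 = 10*180 + 18
  180 = 10*18
so gcd(1818, 180) = 18.
gcd(18, 486) = 18.
18 does not divide 904 (remainder 4), so no integer solutions.

no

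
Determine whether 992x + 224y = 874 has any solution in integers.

no

gcd(992, 224) = 32.
32 does not divide 874 (remainder 10), so no integer solutions.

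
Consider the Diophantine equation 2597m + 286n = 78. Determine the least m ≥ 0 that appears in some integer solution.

gcd(2597, 286) = 1.
1 divides 78, so solutions exist.
By Bézout, 2597·(-87) + 286·(790) = 1.
Scale by 78/1 = 78: (m₀, n₀) = (-6786, 61620).
General solution: m = -6786 + 286t, n = 61620 - 2597t for integer t.
m ≥ 0: smallest is -6786 mod 286 = 78 (at t = 24), with n = -708.

78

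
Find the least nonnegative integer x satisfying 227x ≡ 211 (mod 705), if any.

gcd(705, 227) = 1  (705 = 3·227 + 24, 227 = 9·24 + 11, 24 = 2·11 + 2, 11 = 5·2 + 1, 2 = 2·1).
1 divides 211, so solutions exist.
Back-substituting, 227·(323) + 705·(-104) = 1.
So 227·(323) ≡ 1 (mod 705); multiply by 211: x ≡ 68153 (mod 705).
Smallest nonnegative: x = 68153 mod 705 = 473.

473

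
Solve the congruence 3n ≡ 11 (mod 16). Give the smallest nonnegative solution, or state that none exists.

9

gcd(16, 3) = 1  (16 = 5×3 + 1, 3 = 3×1).
1 divides 11, so solutions exist.
Back-substituting, 3×(-5) + 16×(1) = 1.
So 3×(-5) ≡ 1 (mod 16); multiply by 11: n ≡ -55 (mod 16).
Smallest nonnegative: n = -55 mod 16 = 9.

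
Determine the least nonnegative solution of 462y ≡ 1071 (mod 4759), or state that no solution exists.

4545

gcd(4759, 462) = 1.
1 divides 1071, so solutions exist.
By Bézout, 462*(1164) + 4759*(-113) = 1.
So 462*(1164) ≡ 1 (mod 4759); multiply by 1071: y ≡ 1246644 (mod 4759).
Smallest nonnegative: y = 1246644 mod 4759 = 4545.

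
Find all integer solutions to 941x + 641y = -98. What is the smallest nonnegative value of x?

gcd(941, 641):
  941 = 1*641 + 300
  641 = 2*300 + 41
  300 = 7*41 + 13
  41 = 3*13 + 2
  13 = 6*2 + 1
  2 = 2*1
so gcd(941, 641) = 1.
1 divides -98, so solutions exist.
Back-substitute for Bézout coefficients:
  1 = 13 - 6*2
  ... = 941*(297) + 641*(-436)
Scale by -98/1 = -98: (x₀, y₀) = (-29106, 42728).
General solution: x = -29106 + 641t, y = 42728 - 941t for integer t.
x ≥ 0: smallest is -29106 mod 641 = 380 (at t = 46), with y = -558.

380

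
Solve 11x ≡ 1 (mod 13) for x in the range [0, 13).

6

gcd(13, 11) = 1  (13 = 1×11 + 2, 11 = 5×2 + 1, 2 = 2×1).
Back-substituting, 11×(6) + 13×(-5) = 1.
So 11×6 ≡ 1 (mod 13), and 6 mod 13 = 6.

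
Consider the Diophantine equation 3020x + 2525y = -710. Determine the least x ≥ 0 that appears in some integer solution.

gcd(3020, 2525):
  3020 = 1·2525 + 495
  2525 = 5·495 + 50
  495 = 9·50 + 45
  50 = 1·45 + 5
  45 = 9·5
so gcd(3020, 2525) = 5.
5 divides -710, so solutions exist.
Back-substitute for Bézout coefficients:
  5 = 50 - 1·45
  ... = 3020·(-51) + 2525·(61)
Scale by -710/5 = -142: (x₀, y₀) = (7242, -8662).
General solution: x = 7242 + 505t, y = -8662 - 604t for integer t.
x ≥ 0: smallest is 7242 mod 505 = 172 (at t = -14), with y = -206.

172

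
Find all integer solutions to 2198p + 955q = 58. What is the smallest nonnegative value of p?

gcd(2198, 955):
  2198 = 2·955 + 288
  955 = 3·288 + 91
  288 = 3·91 + 15
  91 = 6·15 + 1
  15 = 15·1
so gcd(2198, 955) = 1.
1 divides 58, so solutions exist.
Back-substitute for Bézout coefficients:
  1 = 91 - 6·15
  ... = 2198·(-63) + 955·(145)
Scale by 58/1 = 58: (p₀, q₀) = (-3654, 8410).
General solution: p = -3654 + 955t, q = 8410 - 2198t for integer t.
p ≥ 0: smallest is -3654 mod 955 = 166 (at t = 4), with q = -382.

166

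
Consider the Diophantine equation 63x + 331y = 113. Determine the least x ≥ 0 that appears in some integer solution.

gcd(331, 63):
  331 = 5×63 + 16
  63 = 3×16 + 15
  16 = 1×15 + 1
  15 = 15×1
so gcd(331, 63) = 1.
1 divides 113, so solutions exist.
Back-substitute for Bézout coefficients:
  1 = 16 - 1×15
  ... = 63×(-21) + 331×(4)
Scale by 113/1 = 113: (x₀, y₀) = (-2373, 452).
General solution: x = -2373 + 331t, y = 452 - 63t for integer t.
x ≥ 0: smallest is -2373 mod 331 = 275 (at t = 8), with y = -52.

275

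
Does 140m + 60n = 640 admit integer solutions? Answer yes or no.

yes

gcd(140, 60):
  140 = 2·60 + 20
  60 = 3·20
so gcd(140, 60) = 20.
20 divides 640, so integer solutions exist.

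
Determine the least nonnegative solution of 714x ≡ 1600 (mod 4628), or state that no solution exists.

gcd(4628, 714):
  4628 = 6×714 + 344
  714 = 2×344 + 26
  344 = 13×26 + 6
  26 = 4×6 + 2
  6 = 3×2
so gcd(4628, 714) = 2.
2 divides 1600, so solutions exist.
Back-substitute for Bézout coefficients:
  2 = 26 - 4×6
  ... = 714×(713) + 4628×(-110)
So 714×(713) ≡ 2 (mod 4628); multiply by 800: x ≡ 570400 (mod 2314).
Smallest nonnegative: x = 570400 mod 2314 = 1156.

1156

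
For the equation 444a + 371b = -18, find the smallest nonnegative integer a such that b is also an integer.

15

gcd(444, 371) = 1  (444 = 1·371 + 73, 371 = 5·73 + 6, 73 = 12·6 + 1, 6 = 6·1).
1 divides -18, so solutions exist.
Back-substituting, 444·(61) + 371·(-73) = 1.
Scale by -18/1 = -18: (a₀, b₀) = (-1098, 1314).
General solution: a = -1098 + 371t, b = 1314 - 444t for integer t.
a ≥ 0: smallest is -1098 mod 371 = 15 (at t = 3), with b = -18.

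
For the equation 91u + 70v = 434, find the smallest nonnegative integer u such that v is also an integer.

gcd(91, 70):
  91 = 1×70 + 21
  70 = 3×21 + 7
  21 = 3×7
so gcd(91, 70) = 7.
7 divides 434, so solutions exist.
Back-substitute for Bézout coefficients:
  7 = 70 - 3×21
  ... = 91×(-3) + 70×(4)
Scale by 434/7 = 62: (u₀, v₀) = (-186, 248).
General solution: u = -186 + 10t, v = 248 - 13t for integer t.
u ≥ 0: smallest is -186 mod 10 = 4 (at t = 19), with v = 1.

4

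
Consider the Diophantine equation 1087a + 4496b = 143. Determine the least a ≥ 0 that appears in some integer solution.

4401

gcd(4496, 1087) = 1  (4496 = 4·1087 + 148, 1087 = 7·148 + 51, 148 = 2·51 + 46, 51 = 1·46 + 5, 46 = 9·5 + 1, 5 = 5·1).
1 divides 143, so solutions exist.
Back-substituting, 1087·(-881) + 4496·(213) = 1.
Scale by 143/1 = 143: (a₀, b₀) = (-125983, 30459).
General solution: a = -125983 + 4496t, b = 30459 - 1087t for integer t.
a ≥ 0: smallest is -125983 mod 4496 = 4401 (at t = 29), with b = -1064.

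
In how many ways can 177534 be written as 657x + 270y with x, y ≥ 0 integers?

9

gcd(657, 270) = 9  (657 = 2*270 + 117, 270 = 2*117 + 36, 117 = 3*36 + 9, 36 = 4*9).
Back-substituting, 657*(7) + 270*(-17) = 9.
Scale by 19726: one solution is (138082, -335342). Reduce x mod 30: (22, 604).
General: x = 22 + 30t, y = 604 - 73t.
x ≥ 0 ⇒ t ≥ 0; y ≥ 0 ⇒ t ≤ 8. So t ∈ [0, 8]: 9 solutions.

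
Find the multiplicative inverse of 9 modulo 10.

gcd(10, 9) = 1  (10 = 1*9 + 1, 9 = 9*1).
Back-substituting, 9*(-1) + 10*(1) = 1.
So 9*-1 ≡ 1 (mod 10), and -1 mod 10 = 9.

9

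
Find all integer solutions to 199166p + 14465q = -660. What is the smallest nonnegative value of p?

gcd(199166, 14465):
  199166 = 13·14465 + 11121
  14465 = 1·11121 + 3344
  11121 = 3·3344 + 1089
  3344 = 3·1089 + 77
  1089 = 14·77 + 11
  77 = 7·11
so gcd(199166, 14465) = 11.
11 divides -660, so solutions exist.
Back-substitute for Bézout coefficients:
  11 = 1089 - 14·77
  ... = 199166·(186) + 14465·(-2561)
Scale by -660/11 = -60: (p₀, q₀) = (-11160, 153660).
General solution: p = -11160 + 1315t, q = 153660 - 18106t for integer t.
p ≥ 0: smallest is -11160 mod 1315 = 675 (at t = 9), with q = -9294.

675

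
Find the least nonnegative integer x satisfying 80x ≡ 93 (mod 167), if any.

45

gcd(167, 80) = 1  (167 = 2*80 + 7, 80 = 11*7 + 3, 7 = 2*3 + 1, 3 = 3*1).
1 divides 93, so solutions exist.
Back-substituting, 80*(-48) + 167*(23) = 1.
So 80*(-48) ≡ 1 (mod 167); multiply by 93: x ≡ -4464 (mod 167).
Smallest nonnegative: x = -4464 mod 167 = 45.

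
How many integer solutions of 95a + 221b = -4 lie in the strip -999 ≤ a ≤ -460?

gcd(221, 95) = 1.
By Bézout, 95×(-107) + 221×(46) = 1.
Particular solution: (207, -89).
General solution: a = 207 + 221t, b = -89 - 95t for integer t.
-999 ≤ 207 + 221t ≤ -460 gives t ∈ [-5, -4], which is 2 values.

2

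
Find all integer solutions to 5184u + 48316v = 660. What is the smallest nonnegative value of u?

gcd(48316, 5184):
  48316 = 9*5184 + 1660
  5184 = 3*1660 + 204
  1660 = 8*204 + 28
  204 = 7*28 + 8
  28 = 3*8 + 4
  8 = 2*4
so gcd(48316, 5184) = 4.
4 divides 660, so solutions exist.
Back-substitute for Bézout coefficients:
  4 = 28 - 3*8
  ... = 5184*(-5210) + 48316*(559)
Scale by 660/4 = 165: (u₀, v₀) = (-859650, 92235).
General solution: u = -859650 + 12079t, v = 92235 - 1296t for integer t.
u ≥ 0: smallest is -859650 mod 12079 = 10038 (at t = 72), with v = -1077.

10038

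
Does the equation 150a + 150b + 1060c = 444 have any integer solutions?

no

gcd(150, 150) = 150.
gcd(150, 1060) = 10.
10 does not divide 444 (remainder 4), so no integer solutions.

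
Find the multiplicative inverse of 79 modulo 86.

gcd(86, 79) = 1  (86 = 1·79 + 7, 79 = 11·7 + 2, 7 = 3·2 + 1, 2 = 2·1).
Back-substituting, 79·(-37) + 86·(34) = 1.
So 79·-37 ≡ 1 (mod 86), and -37 mod 86 = 49.

49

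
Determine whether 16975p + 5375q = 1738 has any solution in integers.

gcd(16975, 5375) = 25  (16975 = 3*5375 + 850, 5375 = 6*850 + 275, 850 = 3*275 + 25, 275 = 11*25).
25 does not divide 1738 (remainder 13), so no integer solutions.

no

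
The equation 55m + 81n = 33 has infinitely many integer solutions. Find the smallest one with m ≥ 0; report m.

gcd(81, 55):
  81 = 1·55 + 26
  55 = 2·26 + 3
  26 = 8·3 + 2
  3 = 1·2 + 1
  2 = 2·1
so gcd(81, 55) = 1.
1 divides 33, so solutions exist.
Back-substitute for Bézout coefficients:
  1 = 3 - 1·2
  ... = 55·(28) + 81·(-19)
Scale by 33/1 = 33: (m₀, n₀) = (924, -627).
General solution: m = 924 + 81t, n = -627 - 55t for integer t.
m ≥ 0: smallest is 924 mod 81 = 33 (at t = -11), with n = -22.

33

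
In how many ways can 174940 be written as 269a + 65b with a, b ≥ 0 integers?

10

gcd(269, 65) = 1  (269 = 4×65 + 9, 65 = 7×9 + 2, 9 = 4×2 + 1, 2 = 2×1).
Back-substituting, 269×(29) + 65×(-120) = 1.
Scale by 174940: one solution is (5073260, -20992800). Reduce a mod 65: (10, 2650).
General: a = 10 + 65t, b = 2650 - 269t.
a ≥ 0 ⇒ t ≥ 0; b ≥ 0 ⇒ t ≤ 9. So t ∈ [0, 9]: 10 solutions.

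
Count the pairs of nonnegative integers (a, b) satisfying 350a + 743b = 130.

gcd(743, 350) = 1.
By Bézout, 350*(-121) + 743*(57) = 1.
One solution: (616, -290).
General: a = 616 + 743t, b = -290 - 350t.
a ≥ 0 ⇒ t ≥ 0; b ≥ 0 ⇒ t ≤ -1. So t ∈ [0, -1]: 0 solutions.

0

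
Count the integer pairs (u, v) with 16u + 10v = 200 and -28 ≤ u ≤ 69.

gcd(16, 10) = 2.
By Bézout, 16×(2) + 10×(-3) = 2.
Particular solution: (0, 20).
General solution: u = 0 + 5t, v = 20 - 8t for integer t.
-28 ≤ 0 + 5t ≤ 69 gives t ∈ [-5, 13], which is 19 values.

19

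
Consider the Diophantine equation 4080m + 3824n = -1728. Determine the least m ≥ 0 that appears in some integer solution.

gcd(4080, 3824) = 16  (4080 = 1*3824 + 256, 3824 = 14*256 + 240, 256 = 1*240 + 16, 240 = 15*16).
16 divides -1728, so solutions exist.
Back-substituting, 4080*(15) + 3824*(-16) = 16.
Scale by -1728/16 = -108: (m₀, n₀) = (-1620, 1728).
General solution: m = -1620 + 239t, n = 1728 - 255t for integer t.
m ≥ 0: smallest is -1620 mod 239 = 53 (at t = 7), with n = -57.

53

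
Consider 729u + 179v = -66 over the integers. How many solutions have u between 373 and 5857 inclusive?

gcd(729, 179):
  729 = 4×179 + 13
  179 = 13×13 + 10
  13 = 1×10 + 3
  10 = 3×3 + 1
  3 = 3×1
so gcd(729, 179) = 1.
Back-substitute for Bézout coefficients:
  1 = 10 - 3×3
  ... = 729×(-55) + 179×(224)
Scale by -66: particular solution (3630, -14784); reduce u mod 179: (50, -204).
General solution: u = 50 + 179t, v = -204 - 729t for integer t.
373 ≤ 50 + 179t ≤ 5857 gives t ∈ [2, 32], which is 31 values.

31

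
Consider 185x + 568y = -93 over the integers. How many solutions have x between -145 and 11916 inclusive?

21

gcd(568, 185) = 1.
By Bézout, 185·(-175) + 568·(57) = 1.
Particular solution: (371, -121).
General solution: x = 371 + 568t, y = -121 - 185t for integer t.
-145 ≤ 371 + 568t ≤ 11916 gives t ∈ [0, 20], which is 21 values.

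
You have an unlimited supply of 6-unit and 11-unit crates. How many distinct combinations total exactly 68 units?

1

Need nonnegative integers with 6j + 11k = 68.
gcd(6, 11) = 1, and 6·(2) + 11·(-1) = 1.
So (j₀, k₀) = (136, -68); general j = 136 + 11t, k = -68 - 6t.
j ≥ 0 ⇒ t ≥ -12; k ≥ 0 ⇒ t ≤ -12. That's 1 value of t.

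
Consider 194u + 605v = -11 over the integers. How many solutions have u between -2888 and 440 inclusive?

gcd(605, 194) = 1.
By Bézout, 194*(184) + 605*(-59) = 1.
Particular solution: (396, -127).
General solution: u = 396 + 605t, v = -127 - 194t for integer t.
-2888 ≤ 396 + 605t ≤ 440 gives t ∈ [-5, 0], which is 6 values.

6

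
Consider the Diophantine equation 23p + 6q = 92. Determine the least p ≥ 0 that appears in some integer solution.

4

gcd(23, 6):
  23 = 3*6 + 5
  6 = 1*5 + 1
  5 = 5*1
so gcd(23, 6) = 1.
1 divides 92, so solutions exist.
Back-substitute for Bézout coefficients:
  1 = 6 - 1*5
  ... = 23*(-1) + 6*(4)
Scale by 92/1 = 92: (p₀, q₀) = (-92, 368).
General solution: p = -92 + 6t, q = 368 - 23t for integer t.
p ≥ 0: smallest is -92 mod 6 = 4 (at t = 16), with q = 0.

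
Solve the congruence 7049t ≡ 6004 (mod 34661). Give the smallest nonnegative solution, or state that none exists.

gcd(34661, 7049) = 1  (34661 = 4*7049 + 6465, 7049 = 1*6465 + 584, 6465 = 11*584 + 41, 584 = 14*41 + 10, 41 = 4*10 + 1, 10 = 10*1).
1 divides 6004, so solutions exist.
Back-substituting, 7049*(-3383) + 34661*(688) = 1.
So 7049*(-3383) ≡ 1 (mod 34661); multiply by 6004: t ≡ -20311532 (mod 34661).
Smallest nonnegative: t = -20311532 mod 34661 = 34475.

34475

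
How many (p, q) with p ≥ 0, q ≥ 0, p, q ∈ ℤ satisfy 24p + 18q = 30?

gcd(24, 18) = 6.
By Bézout, 24×(1) + 18×(-1) = 6.
One solution: (2, -1).
General: p = 2 + 3t, q = -1 - 4t.
p ≥ 0 ⇒ t ≥ 0; q ≥ 0 ⇒ t ≤ -1. So t ∈ [0, -1]: 0 solutions.

0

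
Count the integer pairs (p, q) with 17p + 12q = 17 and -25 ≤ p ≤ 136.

gcd(17, 12) = 1.
By Bézout, 17*(5) + 12*(-7) = 1.
Particular solution: (1, 0).
General solution: p = 1 + 12t, q = 0 - 17t for integer t.
-25 ≤ 1 + 12t ≤ 136 gives t ∈ [-2, 11], which is 14 values.

14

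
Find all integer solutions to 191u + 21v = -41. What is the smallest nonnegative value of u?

11

gcd(191, 21):
  191 = 9×21 + 2
  21 = 10×2 + 1
  2 = 2×1
so gcd(191, 21) = 1.
1 divides -41, so solutions exist.
Back-substitute for Bézout coefficients:
  1 = 21 - 10×2
  ... = 191×(-10) + 21×(91)
Scale by -41/1 = -41: (u₀, v₀) = (410, -3731).
General solution: u = 410 + 21t, v = -3731 - 191t for integer t.
u ≥ 0: smallest is 410 mod 21 = 11 (at t = -19), with v = -102.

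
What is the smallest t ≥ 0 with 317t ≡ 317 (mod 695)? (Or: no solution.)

1

gcd(695, 317):
  695 = 2*317 + 61
  317 = 5*61 + 12
  61 = 5*12 + 1
  12 = 12*1
so gcd(695, 317) = 1.
1 divides 317, so solutions exist.
Back-substitute for Bézout coefficients:
  1 = 61 - 5*12
  ... = 317*(-57) + 695*(26)
So 317*(-57) ≡ 1 (mod 695); multiply by 317: t ≡ -18069 (mod 695).
Smallest nonnegative: t = -18069 mod 695 = 1.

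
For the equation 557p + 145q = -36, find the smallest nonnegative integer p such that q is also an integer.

gcd(557, 145) = 1  (557 = 3×145 + 122, 145 = 1×122 + 23, 122 = 5×23 + 7, 23 = 3×7 + 2, 7 = 3×2 + 1, 2 = 2×1).
1 divides -36, so solutions exist.
Back-substituting, 557×(63) + 145×(-242) = 1.
Scale by -36/1 = -36: (p₀, q₀) = (-2268, 8712).
General solution: p = -2268 + 145t, q = 8712 - 557t for integer t.
p ≥ 0: smallest is -2268 mod 145 = 52 (at t = 16), with q = -200.

52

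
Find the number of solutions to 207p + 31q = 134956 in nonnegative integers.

gcd(207, 31) = 1.
By Bézout, 207·(3) + 31·(-20) = 1.
One solution: (8, 4300).
General: p = 8 + 31t, q = 4300 - 207t.
p ≥ 0 ⇒ t ≥ 0; q ≥ 0 ⇒ t ≤ 20. So t ∈ [0, 20]: 21 solutions.

21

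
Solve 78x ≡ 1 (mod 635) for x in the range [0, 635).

gcd(635, 78) = 1  (635 = 8·78 + 11, 78 = 7·11 + 1, 11 = 11·1).
Back-substituting, 78·(57) + 635·(-7) = 1.
So 78·57 ≡ 1 (mod 635), and 57 mod 635 = 57.

57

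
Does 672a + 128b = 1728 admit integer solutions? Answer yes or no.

yes

gcd(672, 128) = 32.
32 divides 1728, so integer solutions exist.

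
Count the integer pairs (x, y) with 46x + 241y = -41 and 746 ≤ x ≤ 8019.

30

gcd(241, 46) = 1  (241 = 5·46 + 11, 46 = 4·11 + 2, 11 = 5·2 + 1, 2 = 2·1).
Back-substituting, 46·(-110) + 241·(21) = 1.
Scale by -41: particular solution (4510, -861); reduce x mod 241: (172, -33).
General solution: x = 172 + 241t, y = -33 - 46t for integer t.
746 ≤ 172 + 241t ≤ 8019 gives t ∈ [3, 32], which is 30 values.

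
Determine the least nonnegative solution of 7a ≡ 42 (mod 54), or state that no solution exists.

6

gcd(54, 7) = 1  (54 = 7*7 + 5, 7 = 1*5 + 2, 5 = 2*2 + 1, 2 = 2*1).
1 divides 42, so solutions exist.
Back-substituting, 7*(-23) + 54*(3) = 1.
So 7*(-23) ≡ 1 (mod 54); multiply by 42: a ≡ -966 (mod 54).
Smallest nonnegative: a = -966 mod 54 = 6.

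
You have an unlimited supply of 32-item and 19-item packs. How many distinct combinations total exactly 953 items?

2

Need nonnegative integers with 32j + 19k = 953.
gcd(32, 19) = 1, and 32·(3) + 19·(-5) = 1.
So (j₀, k₀) = (2859, -4765); general j = 2859 + 19t, k = -4765 - 32t.
j ≥ 0 ⇒ t ≥ -150; k ≥ 0 ⇒ t ≤ -149. That's 2 values of t.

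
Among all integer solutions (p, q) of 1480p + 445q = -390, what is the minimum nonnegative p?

28

gcd(1480, 445) = 5.
5 divides -390, so solutions exist.
By Bézout, 1480·(43) + 445·(-143) = 5.
Scale by -390/5 = -78: (p₀, q₀) = (-3354, 11154).
General solution: p = -3354 + 89t, q = 11154 - 296t for integer t.
p ≥ 0: smallest is -3354 mod 89 = 28 (at t = 38), with q = -94.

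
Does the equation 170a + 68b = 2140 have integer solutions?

gcd(170, 68) = 34  (170 = 2×68 + 34, 68 = 2×34).
34 does not divide 2140 (remainder 32), so no integer solutions.

no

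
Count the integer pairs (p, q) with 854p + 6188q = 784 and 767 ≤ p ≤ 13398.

gcd(6188, 854):
  6188 = 7×854 + 210
  854 = 4×210 + 14
  210 = 15×14
so gcd(6188, 854) = 14.
Back-substitute for Bézout coefficients:
  14 = 854 - 4×210
  ... = 854×(29) + 6188×(-4)
Scale by 56: particular solution (1624, -224); reduce p mod 442: (298, -41).
General solution: p = 298 + 442t, q = -41 - 61t for integer t.
767 ≤ 298 + 442t ≤ 13398 gives t ∈ [2, 29], which is 28 values.

28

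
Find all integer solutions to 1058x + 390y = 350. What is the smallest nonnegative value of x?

gcd(1058, 390):
  1058 = 2*390 + 278
  390 = 1*278 + 112
  278 = 2*112 + 54
  112 = 2*54 + 4
  54 = 13*4 + 2
  4 = 2*2
so gcd(1058, 390) = 2.
2 divides 350, so solutions exist.
Back-substitute for Bézout coefficients:
  2 = 54 - 13*4
  ... = 1058*(94) + 390*(-255)
Scale by 350/2 = 175: (x₀, y₀) = (16450, -44625).
General solution: x = 16450 + 195t, y = -44625 - 529t for integer t.
x ≥ 0: smallest is 16450 mod 195 = 70 (at t = -84), with y = -189.

70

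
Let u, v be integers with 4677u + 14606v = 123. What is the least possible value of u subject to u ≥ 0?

gcd(14606, 4677) = 1  (14606 = 3·4677 + 575, 4677 = 8·575 + 77, 575 = 7·77 + 36, 77 = 2·36 + 5, 36 = 7·5 + 1, 5 = 5·1).
1 divides 123, so solutions exist.
Back-substituting, 4677·(-2845) + 14606·(911) = 1.
Scale by 123/1 = 123: (u₀, v₀) = (-349935, 112053).
General solution: u = -349935 + 14606t, v = 112053 - 4677t for integer t.
u ≥ 0: smallest is -349935 mod 14606 = 609 (at t = 24), with v = -195.

609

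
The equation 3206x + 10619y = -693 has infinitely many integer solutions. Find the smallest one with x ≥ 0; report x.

gcd(10619, 3206) = 7  (10619 = 3*3206 + 1001, 3206 = 3*1001 + 203, 1001 = 4*203 + 189, 203 = 1*189 + 14, 189 = 13*14 + 7, 14 = 2*7).
7 divides -693, so solutions exist.
Back-substituting, 3206*(-732) + 10619*(221) = 7.
Scale by -693/7 = -99: (x₀, y₀) = (72468, -21879).
General solution: x = 72468 + 1517t, y = -21879 - 458t for integer t.
x ≥ 0: smallest is 72468 mod 1517 = 1169 (at t = -47), with y = -353.

1169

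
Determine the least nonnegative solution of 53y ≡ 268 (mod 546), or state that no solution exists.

242

gcd(546, 53):
  546 = 10×53 + 16
  53 = 3×16 + 5
  16 = 3×5 + 1
  5 = 5×1
so gcd(546, 53) = 1.
1 divides 268, so solutions exist.
Back-substitute for Bézout coefficients:
  1 = 16 - 3×5
  ... = 53×(-103) + 546×(10)
So 53×(-103) ≡ 1 (mod 546); multiply by 268: y ≡ -27604 (mod 546).
Smallest nonnegative: y = -27604 mod 546 = 242.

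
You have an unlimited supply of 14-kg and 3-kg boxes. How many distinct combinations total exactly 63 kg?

Need nonnegative integers with 14j + 3k = 63.
gcd(14, 3) = 1, and 14·(-1) + 3·(5) = 1.
So (j₀, k₀) = (-63, 315); general j = -63 + 3t, k = 315 - 14t.
j ≥ 0 ⇒ t ≥ 21; k ≥ 0 ⇒ t ≤ 22. That's 2 values of t.

2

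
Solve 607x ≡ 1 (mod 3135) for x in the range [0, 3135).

gcd(3135, 607):
  3135 = 5×607 + 100
  607 = 6×100 + 7
  100 = 14×7 + 2
  7 = 3×2 + 1
  2 = 2×1
so gcd(3135, 607) = 1.
Back-substitute for Bézout coefficients:
  1 = 7 - 3×2
  ... = 607×(1348) + 3135×(-261)
So 607×1348 ≡ 1 (mod 3135), and 1348 mod 3135 = 1348.

1348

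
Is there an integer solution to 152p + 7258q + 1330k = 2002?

no

gcd(7258, 152) = 38.
gcd(38, 1330) = 38.
38 does not divide 2002 (remainder 26), so no integer solutions.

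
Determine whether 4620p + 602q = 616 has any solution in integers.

gcd(4620, 602):
  4620 = 7·602 + 406
  602 = 1·406 + 196
  406 = 2·196 + 14
  196 = 14·14
so gcd(4620, 602) = 14.
14 divides 616, so integer solutions exist.

yes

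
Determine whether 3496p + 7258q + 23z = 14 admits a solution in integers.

gcd(7258, 3496):
  7258 = 2·3496 + 266
  3496 = 13·266 + 38
  266 = 7·38
so gcd(7258, 3496) = 38.
gcd(38, 23) = 1.
1 divides 14, so integer solutions exist.

yes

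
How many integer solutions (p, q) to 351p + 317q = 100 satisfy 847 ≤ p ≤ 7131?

20

gcd(351, 317) = 1  (351 = 1·317 + 34, 317 = 9·34 + 11, 34 = 3·11 + 1, 11 = 11·1).
Back-substituting, 351·(28) + 317·(-31) = 1.
Scale by 100: particular solution (2800, -3100); reduce p mod 317: (264, -292).
General solution: p = 264 + 317t, q = -292 - 351t for integer t.
847 ≤ 264 + 317t ≤ 7131 gives t ∈ [2, 21], which is 20 values.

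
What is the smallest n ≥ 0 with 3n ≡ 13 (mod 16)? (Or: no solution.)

15

gcd(16, 3) = 1  (16 = 5·3 + 1, 3 = 3·1).
1 divides 13, so solutions exist.
Back-substituting, 3·(-5) + 16·(1) = 1.
So 3·(-5) ≡ 1 (mod 16); multiply by 13: n ≡ -65 (mod 16).
Smallest nonnegative: n = -65 mod 16 = 15.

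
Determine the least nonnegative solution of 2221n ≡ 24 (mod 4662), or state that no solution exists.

1356

gcd(4662, 2221) = 1  (4662 = 2·2221 + 220, 2221 = 10·220 + 21, 220 = 10·21 + 10, 21 = 2·10 + 1, 10 = 10·1).
1 divides 24, so solutions exist.
Back-substituting, 2221·(445) + 4662·(-212) = 1.
So 2221·(445) ≡ 1 (mod 4662); multiply by 24: n ≡ 10680 (mod 4662).
Smallest nonnegative: n = 10680 mod 4662 = 1356.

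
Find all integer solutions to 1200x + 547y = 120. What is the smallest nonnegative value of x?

383

gcd(1200, 547):
  1200 = 2*547 + 106
  547 = 5*106 + 17
  106 = 6*17 + 4
  17 = 4*4 + 1
  4 = 4*1
so gcd(1200, 547) = 1.
1 divides 120, so solutions exist.
Back-substitute for Bézout coefficients:
  1 = 17 - 4*4
  ... = 1200*(-129) + 547*(283)
Scale by 120/1 = 120: (x₀, y₀) = (-15480, 33960).
General solution: x = -15480 + 547t, y = 33960 - 1200t for integer t.
x ≥ 0: smallest is -15480 mod 547 = 383 (at t = 29), with y = -840.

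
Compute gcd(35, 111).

1

gcd(111, 35):
  111 = 3×35 + 6
  35 = 5×6 + 5
  6 = 1×5 + 1
  5 = 5×1
so gcd(111, 35) = 1.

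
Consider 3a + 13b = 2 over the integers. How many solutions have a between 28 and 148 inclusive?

10

gcd(13, 3):
  13 = 4*3 + 1
  3 = 3*1
so gcd(13, 3) = 1.
Back-substitute for Bézout coefficients:
  1 = 13 - 4*3
  ... = 3*(-4) + 13*(1)
Scale by 2: particular solution (-8, 2); reduce a mod 13: (5, -1).
General solution: a = 5 + 13t, b = -1 - 3t for integer t.
28 ≤ 5 + 13t ≤ 148 gives t ∈ [2, 11], which is 10 values.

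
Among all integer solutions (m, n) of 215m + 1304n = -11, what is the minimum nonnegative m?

gcd(1304, 215):
  1304 = 6*215 + 14
  215 = 15*14 + 5
  14 = 2*5 + 4
  5 = 1*4 + 1
  4 = 4*1
so gcd(1304, 215) = 1.
1 divides -11, so solutions exist.
Back-substitute for Bézout coefficients:
  1 = 5 - 1*4
  ... = 215*(279) + 1304*(-46)
Scale by -11/1 = -11: (m₀, n₀) = (-3069, 506).
General solution: m = -3069 + 1304t, n = 506 - 215t for integer t.
m ≥ 0: smallest is -3069 mod 1304 = 843 (at t = 3), with n = -139.

843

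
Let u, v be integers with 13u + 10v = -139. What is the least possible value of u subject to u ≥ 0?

gcd(13, 10) = 1.
1 divides -139, so solutions exist.
By Bézout, 13·(-3) + 10·(4) = 1.
Scale by -139/1 = -139: (u₀, v₀) = (417, -556).
General solution: u = 417 + 10t, v = -556 - 13t for integer t.
u ≥ 0: smallest is 417 mod 10 = 7 (at t = -41), with v = -23.

7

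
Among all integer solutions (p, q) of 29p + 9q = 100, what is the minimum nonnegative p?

5

gcd(29, 9):
  29 = 3*9 + 2
  9 = 4*2 + 1
  2 = 2*1
so gcd(29, 9) = 1.
1 divides 100, so solutions exist.
Back-substitute for Bézout coefficients:
  1 = 9 - 4*2
  ... = 29*(-4) + 9*(13)
Scale by 100/1 = 100: (p₀, q₀) = (-400, 1300).
General solution: p = -400 + 9t, q = 1300 - 29t for integer t.
p ≥ 0: smallest is -400 mod 9 = 5 (at t = 45), with q = -5.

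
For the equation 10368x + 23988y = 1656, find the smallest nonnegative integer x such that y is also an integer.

1430

gcd(23988, 10368) = 12  (23988 = 2*10368 + 3252, 10368 = 3*3252 + 612, 3252 = 5*612 + 192, 612 = 3*192 + 36, 192 = 5*36 + 12, 36 = 3*12).
12 divides 1656, so solutions exist.
Back-substituting, 10368*(-627) + 23988*(271) = 12.
Scale by 1656/12 = 138: (x₀, y₀) = (-86526, 37398).
General solution: x = -86526 + 1999t, y = 37398 - 864t for integer t.
x ≥ 0: smallest is -86526 mod 1999 = 1430 (at t = 44), with y = -618.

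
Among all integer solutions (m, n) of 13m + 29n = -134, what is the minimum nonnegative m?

12

gcd(29, 13) = 1.
1 divides -134, so solutions exist.
By Bézout, 13*(9) + 29*(-4) = 1.
Scale by -134/1 = -134: (m₀, n₀) = (-1206, 536).
General solution: m = -1206 + 29t, n = 536 - 13t for integer t.
m ≥ 0: smallest is -1206 mod 29 = 12 (at t = 42), with n = -10.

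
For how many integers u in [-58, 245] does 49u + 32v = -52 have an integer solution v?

gcd(49, 32):
  49 = 1×32 + 17
  32 = 1×17 + 15
  17 = 1×15 + 2
  15 = 7×2 + 1
  2 = 2×1
so gcd(49, 32) = 1.
Back-substitute for Bézout coefficients:
  1 = 15 - 7×2
  ... = 49×(-15) + 32×(23)
Scale by -52: particular solution (780, -1196); reduce u mod 32: (12, -20).
General solution: u = 12 + 32t, v = -20 - 49t for integer t.
-58 ≤ 12 + 32t ≤ 245 gives t ∈ [-2, 7], which is 10 values.

10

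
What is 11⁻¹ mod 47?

30

gcd(47, 11) = 1  (47 = 4*11 + 3, 11 = 3*3 + 2, 3 = 1*2 + 1, 2 = 2*1).
Back-substituting, 11*(-17) + 47*(4) = 1.
So 11*-17 ≡ 1 (mod 47), and -17 mod 47 = 30.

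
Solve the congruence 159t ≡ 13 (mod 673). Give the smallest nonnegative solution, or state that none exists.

326

gcd(673, 159) = 1.
1 divides 13, so solutions exist.
By Bézout, 159*(-182) + 673*(43) = 1.
So 159*(-182) ≡ 1 (mod 673); multiply by 13: t ≡ -2366 (mod 673).
Smallest nonnegative: t = -2366 mod 673 = 326.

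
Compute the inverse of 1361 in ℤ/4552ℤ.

gcd(4552, 1361) = 1.
By Bézout, 1361*(-495) + 4552*(148) = 1.
So 1361*-495 ≡ 1 (mod 4552), and -495 mod 4552 = 4057.

4057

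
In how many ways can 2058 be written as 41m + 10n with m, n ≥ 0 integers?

5

gcd(41, 10) = 1.
By Bézout, 41*(1) + 10*(-4) = 1.
One solution: (8, 173).
General: m = 8 + 10t, n = 173 - 41t.
m ≥ 0 ⇒ t ≥ 0; n ≥ 0 ⇒ t ≤ 4. So t ∈ [0, 4]: 5 solutions.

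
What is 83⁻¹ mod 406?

181

gcd(406, 83):
  406 = 4×83 + 74
  83 = 1×74 + 9
  74 = 8×9 + 2
  9 = 4×2 + 1
  2 = 2×1
so gcd(406, 83) = 1.
Back-substitute for Bézout coefficients:
  1 = 9 - 4×2
  ... = 83×(181) + 406×(-37)
So 83×181 ≡ 1 (mod 406), and 181 mod 406 = 181.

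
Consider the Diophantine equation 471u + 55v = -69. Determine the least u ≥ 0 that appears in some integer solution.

gcd(471, 55) = 1  (471 = 8×55 + 31, 55 = 1×31 + 24, 31 = 1×24 + 7, 24 = 3×7 + 3, 7 = 2×3 + 1, 3 = 3×1).
1 divides -69, so solutions exist.
Back-substituting, 471×(16) + 55×(-137) = 1.
Scale by -69/1 = -69: (u₀, v₀) = (-1104, 9453).
General solution: u = -1104 + 55t, v = 9453 - 471t for integer t.
u ≥ 0: smallest is -1104 mod 55 = 51 (at t = 21), with v = -438.

51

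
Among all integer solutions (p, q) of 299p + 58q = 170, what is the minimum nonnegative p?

6

gcd(299, 58) = 1  (299 = 5×58 + 9, 58 = 6×9 + 4, 9 = 2×4 + 1, 4 = 4×1).
1 divides 170, so solutions exist.
Back-substituting, 299×(13) + 58×(-67) = 1.
Scale by 170/1 = 170: (p₀, q₀) = (2210, -11390).
General solution: p = 2210 + 58t, q = -11390 - 299t for integer t.
p ≥ 0: smallest is 2210 mod 58 = 6 (at t = -38), with q = -28.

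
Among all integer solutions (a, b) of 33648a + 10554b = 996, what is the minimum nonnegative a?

973

gcd(33648, 10554) = 6.
6 divides 996, so solutions exist.
By Bézout, 33648*(186) + 10554*(-593) = 6.
Scale by 996/6 = 166: (a₀, b₀) = (30876, -98438).
General solution: a = 30876 + 1759t, b = -98438 - 5608t for integer t.
a ≥ 0: smallest is 30876 mod 1759 = 973 (at t = -17), with b = -3102.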